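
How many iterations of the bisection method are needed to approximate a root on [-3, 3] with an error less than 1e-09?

We need (b-a)/2^n ≤ 1e-09
(3 - (-3))/2^n ≤ 1e-09
6/2^n ≤ 1e-09
2^n ≥ 6000000000
n ≥ log₂(6000000000) = 32.48
n ≥ 33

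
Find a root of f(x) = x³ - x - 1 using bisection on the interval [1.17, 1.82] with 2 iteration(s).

f(x) = x³ - x - 1
Initial interval: [1.17, 1.82]

Iteration 1:
  c_1 = (1.170000 + 1.820000)/2 = 1.495000
  f(c_1) = f(1.495000) = 0.846362
  f(a) × f(c) < 0, new interval: [1.170000, 1.495000]
Iteration 2:
  c_2 = (1.170000 + 1.495000)/2 = 1.332500
  f(c_2) = f(1.332500) = 0.033429
  f(a) × f(c) < 0, new interval: [1.170000, 1.332500]

After 2 iteration(s), the approximation is c_2 = 1.332500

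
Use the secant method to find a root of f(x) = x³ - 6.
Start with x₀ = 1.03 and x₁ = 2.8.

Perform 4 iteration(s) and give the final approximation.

f(x) = x³ - 6
x₀ = 1.03, x₁ = 2.8

Secant formula: x_{n+1} = x_n - f(x_n)(x_n - x_{n-1})/(f(x_n) - f(x_{n-1}))

Iteration 1:
  f(1.030000) = -4.907273
  f(2.800000) = 15.952000
  x_2 = 2.800000 - 15.952000×(2.800000 - 1.030000)/(15.952000 - (-4.907273))
       = 1.446403
Iteration 2:
  f(2.800000) = 15.952000
  f(1.446403) = -2.974004
  x_3 = 1.446403 - (-2.974004)×(1.446403 - 2.800000)/(-2.974004 - 15.952000)
       = 1.659106
Iteration 3:
  f(1.446403) = -2.974004
  f(1.659106) = -1.433094
  x_4 = 1.659106 - (-1.433094)×(1.659106 - 1.446403)/(-1.433094 - (-2.974004))
       = 1.856925
Iteration 4:
  f(1.659106) = -1.433094
  f(1.856925) = 0.402995
  x_5 = 1.856925 - 0.402995×(1.856925 - 1.659106)/(0.402995 - (-1.433094))
       = 1.813507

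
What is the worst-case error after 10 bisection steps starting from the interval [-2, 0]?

Bisection error bound: |error| ≤ (b-a)/2^n
|error| ≤ (0 - (-2))/2^10 = 2/2^10
|error| ≤ 0.0019531250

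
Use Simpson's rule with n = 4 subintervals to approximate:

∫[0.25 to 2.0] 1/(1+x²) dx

f(x) = 1/(1+x²)
a = 0.25, b = 2.0, n = 4
h = (b - a)/n = 0.437500

Simpson's rule: (h/3)[f(x₀) + 4f(x₁) + 2f(x₂) + ... + f(xₙ)]

x_0 = 0.2500, f(x_0) = 0.941176, coefficient = 1
x_1 = 0.6875, f(x_1) = 0.679045, coefficient = 4
x_2 = 1.1250, f(x_2) = 0.441379, coefficient = 2
x_3 = 1.5625, f(x_3) = 0.290579, coefficient = 4
x_4 = 2.0000, f(x_4) = 0.200000, coefficient = 1

I ≈ (0.437500/3) × 5.902431 = 0.860771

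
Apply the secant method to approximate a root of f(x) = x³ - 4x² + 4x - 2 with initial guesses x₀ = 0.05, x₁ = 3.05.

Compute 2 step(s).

f(x) = x³ - 4x² + 4x - 2
x₀ = 0.05, x₁ = 3.05

Secant formula: x_{n+1} = x_n - f(x_n)(x_n - x_{n-1})/(f(x_n) - f(x_{n-1}))

Iteration 1:
  f(0.050000) = -1.809875
  f(3.050000) = 1.362625
  x_2 = 3.050000 - 1.362625×(3.050000 - 0.050000)/(1.362625 - (-1.809875))
       = 1.761466
Iteration 2:
  f(3.050000) = 1.362625
  f(1.761466) = -1.899775
  x_3 = 1.761466 - (-1.899775)×(1.761466 - 3.050000)/(-1.899775 - 1.362625)
       = 2.511811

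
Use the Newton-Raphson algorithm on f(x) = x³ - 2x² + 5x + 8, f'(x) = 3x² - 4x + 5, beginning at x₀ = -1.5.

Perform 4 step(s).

f(x) = x³ - 2x² + 5x + 8
f'(x) = 3x² - 4x + 5
x₀ = -1.5

Newton-Raphson formula: x_{n+1} = x_n - f(x_n)/f'(x_n)

Iteration 1:
  f(-1.500000) = -7.375000
  f'(-1.500000) = 17.750000
  x_1 = -1.500000 - (-7.375000)/17.750000 = -1.084507
Iteration 2:
  f(-1.084507) = -1.050395
  f'(-1.084507) = 12.866495
  x_2 = -1.084507 - (-1.050395)/12.866495 = -1.002869
Iteration 3:
  f(-1.002869) = -0.034469
  f'(-1.002869) = 12.028715
  x_3 = -1.002869 - (-0.034469)/12.028715 = -1.000003
Iteration 4:
  f(-1.000003) = -0.000041
  f'(-1.000003) = 12.000034
  x_4 = -1.000003 - (-0.000041)/12.000034 = -1.000000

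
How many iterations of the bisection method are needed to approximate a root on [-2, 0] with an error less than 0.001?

We need (b-a)/2^n ≤ 0.001
(0 - (-2))/2^n ≤ 0.001
2/2^n ≤ 0.001
2^n ≥ 2000
n ≥ log₂(2000) = 10.97
n ≥ 11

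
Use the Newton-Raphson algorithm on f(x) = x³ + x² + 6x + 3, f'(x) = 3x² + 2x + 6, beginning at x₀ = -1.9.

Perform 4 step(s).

f(x) = x³ + x² + 6x + 3
f'(x) = 3x² + 2x + 6
x₀ = -1.9

Newton-Raphson formula: x_{n+1} = x_n - f(x_n)/f'(x_n)

Iteration 1:
  f(-1.900000) = -11.649000
  f'(-1.900000) = 13.030000
  x_1 = -1.900000 - (-11.649000)/13.030000 = -1.005986
Iteration 2:
  f(-1.005986) = -3.041975
  f'(-1.005986) = 7.024052
  x_2 = -1.005986 - (-3.041975)/7.024052 = -0.572906
Iteration 3:
  f(-0.572906) = -0.297257
  f'(-0.572906) = 5.838852
  x_3 = -0.572906 - (-0.297257)/5.838852 = -0.521996
Iteration 4:
  f(-0.521996) = -0.001731
  f'(-0.521996) = 5.773448
  x_4 = -0.521996 - (-0.001731)/5.773448 = -0.521696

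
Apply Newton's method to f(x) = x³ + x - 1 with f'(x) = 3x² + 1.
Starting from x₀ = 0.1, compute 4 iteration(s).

f(x) = x³ + x - 1
f'(x) = 3x² + 1
x₀ = 0.1

Newton-Raphson formula: x_{n+1} = x_n - f(x_n)/f'(x_n)

Iteration 1:
  f(0.100000) = -0.899000
  f'(0.100000) = 1.030000
  x_1 = 0.100000 - (-0.899000)/1.030000 = 0.972816
Iteration 2:
  f(0.972816) = 0.893459
  f'(0.972816) = 3.839110
  x_2 = 0.972816 - 0.893459/3.839110 = 0.740090
Iteration 3:
  f(0.740090) = 0.145462
  f'(0.740090) = 2.643200
  x_3 = 0.740090 - 0.145462/2.643200 = 0.685058
Iteration 4:
  f(0.685058) = 0.006558
  f'(0.685058) = 2.407911
  x_4 = 0.685058 - 0.006558/2.407911 = 0.682334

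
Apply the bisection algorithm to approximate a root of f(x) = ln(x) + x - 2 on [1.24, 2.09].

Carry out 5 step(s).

f(x) = ln(x) + x - 2
Initial interval: [1.24, 2.09]

Iteration 1:
  c_1 = (1.240000 + 2.090000)/2 = 1.665000
  f(c_1) = f(1.665000) = 0.174825
  f(a) × f(c) < 0, new interval: [1.240000, 1.665000]
Iteration 2:
  c_2 = (1.240000 + 1.665000)/2 = 1.452500
  f(c_2) = f(1.452500) = -0.174214
  f(a) × f(c) ≥ 0, new interval: [1.452500, 1.665000]
Iteration 3:
  c_3 = (1.452500 + 1.665000)/2 = 1.558750
  f(c_3) = f(1.558750) = 0.002634
  f(a) × f(c) < 0, new interval: [1.452500, 1.558750]
Iteration 4:
  c_4 = (1.452500 + 1.558750)/2 = 1.505625
  f(c_4) = f(1.505625) = -0.085167
  f(a) × f(c) ≥ 0, new interval: [1.505625, 1.558750]
Iteration 5:
  c_5 = (1.505625 + 1.558750)/2 = 1.532188
  f(c_5) = f(1.532188) = -0.041116
  f(a) × f(c) ≥ 0, new interval: [1.532188, 1.558750]

After 5 iteration(s), the approximation is c_5 = 1.532188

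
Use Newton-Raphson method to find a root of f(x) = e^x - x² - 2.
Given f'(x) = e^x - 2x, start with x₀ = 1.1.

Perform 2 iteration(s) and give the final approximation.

f(x) = e^x - x² - 2
f'(x) = e^x - 2x
x₀ = 1.1

Newton-Raphson formula: x_{n+1} = x_n - f(x_n)/f'(x_n)

Iteration 1:
  f(1.100000) = -0.205834
  f'(1.100000) = 0.804166
  x_1 = 1.100000 - (-0.205834)/0.804166 = 1.355960
Iteration 2:
  f(1.355960) = 0.041856
  f'(1.355960) = 1.168564
  x_2 = 1.355960 - 0.041856/1.168564 = 1.320141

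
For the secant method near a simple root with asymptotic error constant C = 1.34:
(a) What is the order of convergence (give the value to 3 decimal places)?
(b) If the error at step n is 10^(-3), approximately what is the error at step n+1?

(a) Secant method has superlinear convergence with order φ = (1+√5)/2 ≈ 1.618.
    This means |e_{n+1}| ≈ C|e_n|^1.618.

(b) With |e_n| = 10^(-3) and C = 1.34:
    |e_{n+1}| ≈ 1.34 × (10^(-3))^1.618 = 1.34 × 10^(-4.85)

(a) ≈ 1.618 (golden ratio); (b) |e_{n+1}| ≈ 1.875e-05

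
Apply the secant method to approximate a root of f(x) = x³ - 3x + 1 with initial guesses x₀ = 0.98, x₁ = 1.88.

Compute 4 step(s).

f(x) = x³ - 3x + 1
x₀ = 0.98, x₁ = 1.88

Secant formula: x_{n+1} = x_n - f(x_n)(x_n - x_{n-1})/(f(x_n) - f(x_{n-1}))

Iteration 1:
  f(0.980000) = -0.998808
  f(1.880000) = 2.004672
  x_2 = 1.880000 - 2.004672×(1.880000 - 0.980000)/(2.004672 - (-0.998808))
       = 1.279295
Iteration 2:
  f(1.880000) = 2.004672
  f(1.279295) = -0.744196
  x_3 = 1.279295 - (-0.744196)×(1.279295 - 1.880000)/(-0.744196 - 2.004672)
       = 1.441923
Iteration 3:
  f(1.279295) = -0.744196
  f(1.441923) = -0.327807
  x_4 = 1.441923 - (-0.327807)×(1.441923 - 1.279295)/(-0.327807 - (-0.744196))
       = 1.569953
Iteration 4:
  f(1.441923) = -0.327807
  f(1.569953) = 0.159688
  x_5 = 1.569953 - 0.159688×(1.569953 - 1.441923)/(0.159688 - (-0.327807))
       = 1.528015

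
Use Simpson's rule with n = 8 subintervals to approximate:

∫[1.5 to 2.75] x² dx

f(x) = x²
a = 1.5, b = 2.75, n = 8
h = (b - a)/n = 0.156250

Simpson's rule: (h/3)[f(x₀) + 4f(x₁) + 2f(x₂) + ... + f(xₙ)]

x_0 = 1.5000, f(x_0) = 2.250000, coefficient = 1
x_1 = 1.6562, f(x_1) = 2.743164, coefficient = 4
x_2 = 1.8125, f(x_2) = 3.285156, coefficient = 2
x_3 = 1.9688, f(x_3) = 3.875977, coefficient = 4
x_4 = 2.1250, f(x_4) = 4.515625, coefficient = 2
x_5 = 2.2812, f(x_5) = 5.204102, coefficient = 4
x_6 = 2.4375, f(x_6) = 5.941406, coefficient = 2
x_7 = 2.5938, f(x_7) = 6.727539, coefficient = 4
x_8 = 2.7500, f(x_8) = 7.562500, coefficient = 1

I ≈ (0.156250/3) × 111.500000 = 5.807292
Exact value: 5.807292
Error: 0.000000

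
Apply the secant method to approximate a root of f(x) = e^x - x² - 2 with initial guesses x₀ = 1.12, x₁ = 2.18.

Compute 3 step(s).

f(x) = e^x - x² - 2
x₀ = 1.12, x₁ = 2.18

Secant formula: x_{n+1} = x_n - f(x_n)(x_n - x_{n-1})/(f(x_n) - f(x_{n-1}))

Iteration 1:
  f(1.120000) = -0.189546
  f(2.180000) = 2.093906
  x_2 = 2.180000 - 2.093906×(2.180000 - 1.120000)/(2.093906 - (-0.189546))
       = 1.207989
Iteration 2:
  f(2.180000) = 2.093906
  f(1.207989) = -0.112490
  x_3 = 1.207989 - (-0.112490)×(1.207989 - 2.180000)/(-0.112490 - 2.093906)
       = 1.257546
Iteration 3:
  f(1.207989) = -0.112490
  f(1.257546) = -0.064642
  x_4 = 1.257546 - (-0.064642)×(1.257546 - 1.207989)/(-0.064642 - (-0.112490))
       = 1.324495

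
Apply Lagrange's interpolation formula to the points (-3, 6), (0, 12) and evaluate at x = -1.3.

Lagrange interpolation formula:
P(x) = Σ yᵢ × Lᵢ(x)
where Lᵢ(x) = Π_{j≠i} (x - xⱼ)/(xᵢ - xⱼ)

L_0(-1.3) = (-1.3 - 0)/(-3 - 0) = 0.433333
L_1(-1.3) = (-1.3 - (-3))/(0 - (-3)) = 0.566667

P(-1.3) = 6×L_0(-1.3) + 12×L_1(-1.3)
P(-1.3) = 9.400000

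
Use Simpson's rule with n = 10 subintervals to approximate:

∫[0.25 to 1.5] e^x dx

f(x) = e^x
a = 0.25, b = 1.5, n = 10
h = (b - a)/n = 0.125000

Simpson's rule: (h/3)[f(x₀) + 4f(x₁) + 2f(x₂) + ... + f(xₙ)]

x_0 = 0.2500, f(x_0) = 1.284025, coefficient = 1
x_1 = 0.3750, f(x_1) = 1.454991, coefficient = 4
x_2 = 0.5000, f(x_2) = 1.648721, coefficient = 2
x_3 = 0.6250, f(x_3) = 1.868246, coefficient = 4
x_4 = 0.7500, f(x_4) = 2.117000, coefficient = 2
x_5 = 0.8750, f(x_5) = 2.398875, coefficient = 4
x_6 = 1.0000, f(x_6) = 2.718282, coefficient = 2
x_7 = 1.1250, f(x_7) = 3.080217, coefficient = 4
x_8 = 1.2500, f(x_8) = 3.490343, coefficient = 2
x_9 = 1.3750, f(x_9) = 3.955077, coefficient = 4
x_10 = 1.5000, f(x_10) = 4.481689, coefficient = 1

I ≈ (0.125000/3) × 76.744032 = 3.197668
Exact value: 3.197664
Error: 0.000004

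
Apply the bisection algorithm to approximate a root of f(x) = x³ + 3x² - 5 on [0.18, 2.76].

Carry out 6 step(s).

f(x) = x³ + 3x² - 5
Initial interval: [0.18, 2.76]

Iteration 1:
  c_1 = (0.180000 + 2.760000)/2 = 1.470000
  f(c_1) = f(1.470000) = 4.659223
  f(a) × f(c) < 0, new interval: [0.180000, 1.470000]
Iteration 2:
  c_2 = (0.180000 + 1.470000)/2 = 0.825000
  f(c_2) = f(0.825000) = -2.396609
  f(a) × f(c) ≥ 0, new interval: [0.825000, 1.470000]
Iteration 3:
  c_3 = (0.825000 + 1.470000)/2 = 1.147500
  f(c_3) = f(1.147500) = 0.461247
  f(a) × f(c) < 0, new interval: [0.825000, 1.147500]
Iteration 4:
  c_4 = (0.825000 + 1.147500)/2 = 0.986250
  f(c_4) = f(0.986250) = -1.122618
  f(a) × f(c) ≥ 0, new interval: [0.986250, 1.147500]
Iteration 5:
  c_5 = (0.986250 + 1.147500)/2 = 1.066875
  f(c_5) = f(1.066875) = -0.370992
  f(a) × f(c) ≥ 0, new interval: [1.066875, 1.147500]
Iteration 6:
  c_6 = (1.066875 + 1.147500)/2 = 1.107187
  f(c_6) = f(1.107187) = 0.034854
  f(a) × f(c) < 0, new interval: [1.066875, 1.107187]

After 6 iteration(s), the approximation is c_6 = 1.107187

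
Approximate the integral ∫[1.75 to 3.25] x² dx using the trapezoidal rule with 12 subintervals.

f(x) = x²
a = 1.75, b = 3.25, n = 12
h = (b - a)/n = 0.125000

Trapezoidal rule: (h/2)[f(x₀) + 2f(x₁) + 2f(x₂) + ... + f(xₙ)]

x_0 = 1.7500, f(x_0) = 3.062500, coefficient = 1
x_1 = 1.8750, f(x_1) = 3.515625, coefficient = 2
x_2 = 2.0000, f(x_2) = 4.000000, coefficient = 2
x_3 = 2.1250, f(x_3) = 4.515625, coefficient = 2
x_4 = 2.2500, f(x_4) = 5.062500, coefficient = 2
x_5 = 2.3750, f(x_5) = 5.640625, coefficient = 2
x_6 = 2.5000, f(x_6) = 6.250000, coefficient = 2
x_7 = 2.6250, f(x_7) = 6.890625, coefficient = 2
x_8 = 2.7500, f(x_8) = 7.562500, coefficient = 2
x_9 = 2.8750, f(x_9) = 8.265625, coefficient = 2
x_10 = 3.0000, f(x_10) = 9.000000, coefficient = 2
x_11 = 3.1250, f(x_11) = 9.765625, coefficient = 2
x_12 = 3.2500, f(x_12) = 10.562500, coefficient = 1

I ≈ (0.125000/2) × 154.562500 = 9.660156
Exact value: 9.656250
Error: 0.003906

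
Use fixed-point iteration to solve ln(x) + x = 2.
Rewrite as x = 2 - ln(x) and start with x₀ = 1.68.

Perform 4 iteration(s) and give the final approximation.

Equation: ln(x) + x = 2
Fixed-point form: x = 2 - ln(x)
x₀ = 1.68

x_1 = g(1.680000) = 1.481206
x_2 = g(1.481206) = 1.607143
x_3 = g(1.607143) = 1.525542
x_4 = g(1.525542) = 1.577650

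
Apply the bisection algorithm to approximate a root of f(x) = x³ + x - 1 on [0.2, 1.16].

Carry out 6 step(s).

f(x) = x³ + x - 1
Initial interval: [0.2, 1.16]

Iteration 1:
  c_1 = (0.200000 + 1.160000)/2 = 0.680000
  f(c_1) = f(0.680000) = -0.005568
  f(a) × f(c) ≥ 0, new interval: [0.680000, 1.160000]
Iteration 2:
  c_2 = (0.680000 + 1.160000)/2 = 0.920000
  f(c_2) = f(0.920000) = 0.698688
  f(a) × f(c) < 0, new interval: [0.680000, 0.920000]
Iteration 3:
  c_3 = (0.680000 + 0.920000)/2 = 0.800000
  f(c_3) = f(0.800000) = 0.312000
  f(a) × f(c) < 0, new interval: [0.680000, 0.800000]
Iteration 4:
  c_4 = (0.680000 + 0.800000)/2 = 0.740000
  f(c_4) = f(0.740000) = 0.145224
  f(a) × f(c) < 0, new interval: [0.680000, 0.740000]
Iteration 5:
  c_5 = (0.680000 + 0.740000)/2 = 0.710000
  f(c_5) = f(0.710000) = 0.067911
  f(a) × f(c) < 0, new interval: [0.680000, 0.710000]
Iteration 6:
  c_6 = (0.680000 + 0.710000)/2 = 0.695000
  f(c_6) = f(0.695000) = 0.030702
  f(a) × f(c) < 0, new interval: [0.680000, 0.695000]

After 6 iteration(s), the approximation is c_6 = 0.695000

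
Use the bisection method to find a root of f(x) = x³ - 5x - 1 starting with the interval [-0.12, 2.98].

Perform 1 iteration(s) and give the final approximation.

f(x) = x³ - 5x - 1
Initial interval: [-0.12, 2.98]

Iteration 1:
  c_1 = (-0.120000 + 2.980000)/2 = 1.430000
  f(c_1) = f(1.430000) = -5.225793
  f(a) × f(c) ≥ 0, new interval: [1.430000, 2.980000]

After 1 iteration(s), the approximation is c_1 = 1.430000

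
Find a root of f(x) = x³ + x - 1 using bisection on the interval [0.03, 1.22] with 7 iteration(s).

f(x) = x³ + x - 1
Initial interval: [0.03, 1.22]

Iteration 1:
  c_1 = (0.030000 + 1.220000)/2 = 0.625000
  f(c_1) = f(0.625000) = -0.130859
  f(a) × f(c) ≥ 0, new interval: [0.625000, 1.220000]
Iteration 2:
  c_2 = (0.625000 + 1.220000)/2 = 0.922500
  f(c_2) = f(0.922500) = 0.707553
  f(a) × f(c) < 0, new interval: [0.625000, 0.922500]
Iteration 3:
  c_3 = (0.625000 + 0.922500)/2 = 0.773750
  f(c_3) = f(0.773750) = 0.236986
  f(a) × f(c) < 0, new interval: [0.625000, 0.773750]
Iteration 4:
  c_4 = (0.625000 + 0.773750)/2 = 0.699375
  f(c_4) = f(0.699375) = 0.041457
  f(a) × f(c) < 0, new interval: [0.625000, 0.699375]
Iteration 5:
  c_5 = (0.625000 + 0.699375)/2 = 0.662187
  f(c_5) = f(0.662187) = -0.047448
  f(a) × f(c) ≥ 0, new interval: [0.662187, 0.699375]
Iteration 6:
  c_6 = (0.662187 + 0.699375)/2 = 0.680781
  f(c_6) = f(0.680781) = -0.003702
  f(a) × f(c) ≥ 0, new interval: [0.680781, 0.699375]
Iteration 7:
  c_7 = (0.680781 + 0.699375)/2 = 0.690078
  f(c_7) = f(0.690078) = 0.018699
  f(a) × f(c) < 0, new interval: [0.680781, 0.690078]

After 7 iteration(s), the approximation is c_7 = 0.690078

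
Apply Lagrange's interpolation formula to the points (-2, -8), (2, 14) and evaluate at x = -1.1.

Lagrange interpolation formula:
P(x) = Σ yᵢ × Lᵢ(x)
where Lᵢ(x) = Π_{j≠i} (x - xⱼ)/(xᵢ - xⱼ)

L_0(-1.1) = (-1.1 - 2)/(-2 - 2) = 0.775000
L_1(-1.1) = (-1.1 - (-2))/(2 - (-2)) = 0.225000

P(-1.1) = (-8)×L_0(-1.1) + 14×L_1(-1.1)
P(-1.1) = -3.050000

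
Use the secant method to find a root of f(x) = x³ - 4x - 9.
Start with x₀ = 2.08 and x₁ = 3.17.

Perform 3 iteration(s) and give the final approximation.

f(x) = x³ - 4x - 9
x₀ = 2.08, x₁ = 3.17

Secant formula: x_{n+1} = x_n - f(x_n)(x_n - x_{n-1})/(f(x_n) - f(x_{n-1}))

Iteration 1:
  f(2.080000) = -8.321088
  f(3.170000) = 10.175013
  x_2 = 3.170000 - 10.175013×(3.170000 - 2.080000)/(10.175013 - (-8.321088))
       = 2.570373
Iteration 2:
  f(3.170000) = 10.175013
  f(2.570373) = -2.299509
  x_3 = 2.570373 - (-2.299509)×(2.570373 - 3.170000)/(-2.299509 - 10.175013)
       = 2.680906
Iteration 3:
  f(2.570373) = -2.299509
  f(2.680906) = -0.455264
  x_4 = 2.680906 - (-0.455264)×(2.680906 - 2.570373)/(-0.455264 - (-2.299509))
       = 2.708192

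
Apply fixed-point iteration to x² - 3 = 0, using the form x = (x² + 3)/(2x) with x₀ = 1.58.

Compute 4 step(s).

Equation: x² - 3 = 0
Fixed-point form: x = (x² + 3)/(2x)
x₀ = 1.58

x_1 = g(1.580000) = 1.739367
x_2 = g(1.739367) = 1.732066
x_3 = g(1.732066) = 1.732051
x_4 = g(1.732051) = 1.732051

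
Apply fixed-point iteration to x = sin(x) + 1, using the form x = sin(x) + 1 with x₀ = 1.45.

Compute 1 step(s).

Equation: x = sin(x) + 1
Fixed-point form: x = sin(x) + 1
x₀ = 1.45

x_1 = g(1.450000) = 1.992713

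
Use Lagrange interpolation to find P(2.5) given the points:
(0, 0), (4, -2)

Lagrange interpolation formula:
P(x) = Σ yᵢ × Lᵢ(x)
where Lᵢ(x) = Π_{j≠i} (x - xⱼ)/(xᵢ - xⱼ)

L_0(2.5) = (2.5 - 4)/(0 - 4) = 0.375000
L_1(2.5) = (2.5 - 0)/(4 - 0) = 0.625000

P(2.5) = 0×L_0(2.5) + (-2)×L_1(2.5)
P(2.5) = -1.250000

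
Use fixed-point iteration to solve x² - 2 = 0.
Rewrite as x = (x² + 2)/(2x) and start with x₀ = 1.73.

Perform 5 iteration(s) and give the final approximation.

Equation: x² - 2 = 0
Fixed-point form: x = (x² + 2)/(2x)
x₀ = 1.73

x_1 = g(1.730000) = 1.443035
x_2 = g(1.443035) = 1.414501
x_3 = g(1.414501) = 1.414214
x_4 = g(1.414214) = 1.414214
x_5 = g(1.414214) = 1.414214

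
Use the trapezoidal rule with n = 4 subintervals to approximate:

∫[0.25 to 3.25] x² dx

f(x) = x²
a = 0.25, b = 3.25, n = 4
h = (b - a)/n = 0.750000

Trapezoidal rule: (h/2)[f(x₀) + 2f(x₁) + 2f(x₂) + ... + f(xₙ)]

x_0 = 0.2500, f(x_0) = 0.062500, coefficient = 1
x_1 = 1.0000, f(x_1) = 1.000000, coefficient = 2
x_2 = 1.7500, f(x_2) = 3.062500, coefficient = 2
x_3 = 2.5000, f(x_3) = 6.250000, coefficient = 2
x_4 = 3.2500, f(x_4) = 10.562500, coefficient = 1

I ≈ (0.750000/2) × 31.250000 = 11.718750
Exact value: 11.437500
Error: 0.281250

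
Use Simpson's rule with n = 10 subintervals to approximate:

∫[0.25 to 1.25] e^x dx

f(x) = e^x
a = 0.25, b = 1.25, n = 10
h = (b - a)/n = 0.100000

Simpson's rule: (h/3)[f(x₀) + 4f(x₁) + 2f(x₂) + ... + f(xₙ)]

x_0 = 0.2500, f(x_0) = 1.284025, coefficient = 1
x_1 = 0.3500, f(x_1) = 1.419068, coefficient = 4
x_2 = 0.4500, f(x_2) = 1.568312, coefficient = 2
x_3 = 0.5500, f(x_3) = 1.733253, coefficient = 4
x_4 = 0.6500, f(x_4) = 1.915541, coefficient = 2
x_5 = 0.7500, f(x_5) = 2.117000, coefficient = 4
x_6 = 0.8500, f(x_6) = 2.339647, coefficient = 2
x_7 = 0.9500, f(x_7) = 2.585710, coefficient = 4
x_8 = 1.0500, f(x_8) = 2.857651, coefficient = 2
x_9 = 1.1500, f(x_9) = 3.158193, coefficient = 4
x_10 = 1.2500, f(x_10) = 3.490343, coefficient = 1

I ≈ (0.100000/3) × 66.189563 = 2.206319
Exact value: 2.206318
Error: 0.000001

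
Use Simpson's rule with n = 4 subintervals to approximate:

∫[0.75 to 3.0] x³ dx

f(x) = x³
a = 0.75, b = 3.0, n = 4
h = (b - a)/n = 0.562500

Simpson's rule: (h/3)[f(x₀) + 4f(x₁) + 2f(x₂) + ... + f(xₙ)]

x_0 = 0.7500, f(x_0) = 0.421875, coefficient = 1
x_1 = 1.3125, f(x_1) = 2.260986, coefficient = 4
x_2 = 1.8750, f(x_2) = 6.591797, coefficient = 2
x_3 = 2.4375, f(x_3) = 14.482178, coefficient = 4
x_4 = 3.0000, f(x_4) = 27.000000, coefficient = 1

I ≈ (0.562500/3) × 107.578125 = 20.170898
Exact value: 20.170898
Error: 0.000000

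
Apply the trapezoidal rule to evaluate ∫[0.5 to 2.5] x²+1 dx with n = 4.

f(x) = x²+1
a = 0.5, b = 2.5, n = 4
h = (b - a)/n = 0.500000

Trapezoidal rule: (h/2)[f(x₀) + 2f(x₁) + 2f(x₂) + ... + f(xₙ)]

x_0 = 0.5000, f(x_0) = 1.250000, coefficient = 1
x_1 = 1.0000, f(x_1) = 2.000000, coefficient = 2
x_2 = 1.5000, f(x_2) = 3.250000, coefficient = 2
x_3 = 2.0000, f(x_3) = 5.000000, coefficient = 2
x_4 = 2.5000, f(x_4) = 7.250000, coefficient = 1

I ≈ (0.500000/2) × 29.000000 = 7.250000
Exact value: 7.166667
Error: 0.083333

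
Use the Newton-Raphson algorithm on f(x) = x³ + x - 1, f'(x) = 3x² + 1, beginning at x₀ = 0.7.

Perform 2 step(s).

f(x) = x³ + x - 1
f'(x) = 3x² + 1
x₀ = 0.7

Newton-Raphson formula: x_{n+1} = x_n - f(x_n)/f'(x_n)

Iteration 1:
  f(0.700000) = 0.043000
  f'(0.700000) = 2.470000
  x_1 = 0.700000 - 0.043000/2.470000 = 0.682591
Iteration 2:
  f(0.682591) = 0.000631
  f'(0.682591) = 2.397792
  x_2 = 0.682591 - 0.000631/2.397792 = 0.682328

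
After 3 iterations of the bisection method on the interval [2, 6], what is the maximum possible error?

Bisection error bound: |error| ≤ (b-a)/2^n
|error| ≤ (6 - 2)/2^3 = 4/2^3
|error| ≤ 0.5000000000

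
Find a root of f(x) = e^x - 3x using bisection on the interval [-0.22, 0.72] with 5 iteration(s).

f(x) = e^x - 3x
Initial interval: [-0.22, 0.72]

Iteration 1:
  c_1 = (-0.220000 + 0.720000)/2 = 0.250000
  f(c_1) = f(0.250000) = 0.534025
  f(a) × f(c) ≥ 0, new interval: [0.250000, 0.720000]
Iteration 2:
  c_2 = (0.250000 + 0.720000)/2 = 0.485000
  f(c_2) = f(0.485000) = 0.169175
  f(a) × f(c) ≥ 0, new interval: [0.485000, 0.720000]
Iteration 3:
  c_3 = (0.485000 + 0.720000)/2 = 0.602500
  f(c_3) = f(0.602500) = 0.019180
  f(a) × f(c) ≥ 0, new interval: [0.602500, 0.720000]
Iteration 4:
  c_4 = (0.602500 + 0.720000)/2 = 0.661250
  f(c_4) = f(0.661250) = -0.046538
  f(a) × f(c) < 0, new interval: [0.602500, 0.661250]
Iteration 5:
  c_5 = (0.602500 + 0.661250)/2 = 0.631875
  f(c_5) = f(0.631875) = -0.014491
  f(a) × f(c) < 0, new interval: [0.602500, 0.631875]

After 5 iteration(s), the approximation is c_5 = 0.631875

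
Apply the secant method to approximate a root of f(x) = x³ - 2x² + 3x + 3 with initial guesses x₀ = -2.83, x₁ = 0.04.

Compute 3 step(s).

f(x) = x³ - 2x² + 3x + 3
x₀ = -2.83, x₁ = 0.04

Secant formula: x_{n+1} = x_n - f(x_n)(x_n - x_{n-1})/(f(x_n) - f(x_{n-1}))

Iteration 1:
  f(-2.830000) = -44.172987
  f(0.040000) = 3.116864
  x_2 = 0.040000 - 3.116864×(0.040000 - (-2.830000))/(3.116864 - (-44.172987))
       = -0.149161
Iteration 2:
  f(0.040000) = 3.116864
  f(-0.149161) = 2.504700
  x_3 = -0.149161 - 2.504700×(-0.149161 - 0.040000)/(2.504700 - 3.116864)
       = -0.923123
Iteration 3:
  f(-0.149161) = 2.504700
  f(-0.923123) = -2.260328
  x_4 = -0.923123 - (-2.260328)×(-0.923123 - (-0.149161))/(-2.260328 - 2.504700)
       = -0.555988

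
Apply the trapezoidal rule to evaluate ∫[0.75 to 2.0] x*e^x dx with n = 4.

f(x) = x*e^x
a = 0.75, b = 2.0, n = 4
h = (b - a)/n = 0.312500

Trapezoidal rule: (h/2)[f(x₀) + 2f(x₁) + 2f(x₂) + ... + f(xₙ)]

x_0 = 0.7500, f(x_0) = 1.587750, coefficient = 1
x_1 = 1.0625, f(x_1) = 3.074446, coefficient = 2
x_2 = 1.3750, f(x_2) = 5.438230, coefficient = 2
x_3 = 1.6875, f(x_3) = 9.122539, coefficient = 2
x_4 = 2.0000, f(x_4) = 14.778112, coefficient = 1

I ≈ (0.312500/2) × 51.636292 = 8.068171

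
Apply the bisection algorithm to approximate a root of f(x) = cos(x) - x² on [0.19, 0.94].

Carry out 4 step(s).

f(x) = cos(x) - x²
Initial interval: [0.19, 0.94]

Iteration 1:
  c_1 = (0.190000 + 0.940000)/2 = 0.565000
  f(c_1) = f(0.565000) = 0.525364
  f(a) × f(c) ≥ 0, new interval: [0.565000, 0.940000]
Iteration 2:
  c_2 = (0.565000 + 0.940000)/2 = 0.752500
  f(c_2) = f(0.752500) = 0.163726
  f(a) × f(c) ≥ 0, new interval: [0.752500, 0.940000]
Iteration 3:
  c_3 = (0.752500 + 0.940000)/2 = 0.846250
  f(c_3) = f(0.846250) = -0.053343
  f(a) × f(c) < 0, new interval: [0.752500, 0.846250]
Iteration 4:
  c_4 = (0.752500 + 0.846250)/2 = 0.799375
  f(c_4) = f(0.799375) = 0.058155
  f(a) × f(c) ≥ 0, new interval: [0.799375, 0.846250]

After 4 iteration(s), the approximation is c_4 = 0.799375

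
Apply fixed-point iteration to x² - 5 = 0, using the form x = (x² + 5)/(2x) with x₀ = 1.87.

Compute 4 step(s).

Equation: x² - 5 = 0
Fixed-point form: x = (x² + 5)/(2x)
x₀ = 1.87

x_1 = g(1.870000) = 2.271898
x_2 = g(2.271898) = 2.236351
x_3 = g(2.236351) = 2.236068
x_4 = g(2.236068) = 2.236068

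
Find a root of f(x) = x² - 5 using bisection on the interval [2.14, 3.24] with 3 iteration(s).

f(x) = x² - 5
Initial interval: [2.14, 3.24]

Iteration 1:
  c_1 = (2.140000 + 3.240000)/2 = 2.690000
  f(c_1) = f(2.690000) = 2.236100
  f(a) × f(c) < 0, new interval: [2.140000, 2.690000]
Iteration 2:
  c_2 = (2.140000 + 2.690000)/2 = 2.415000
  f(c_2) = f(2.415000) = 0.832225
  f(a) × f(c) < 0, new interval: [2.140000, 2.415000]
Iteration 3:
  c_3 = (2.140000 + 2.415000)/2 = 2.277500
  f(c_3) = f(2.277500) = 0.187006
  f(a) × f(c) < 0, new interval: [2.140000, 2.277500]

After 3 iteration(s), the approximation is c_3 = 2.277500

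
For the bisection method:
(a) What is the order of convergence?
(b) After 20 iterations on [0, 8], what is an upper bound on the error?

(a) Bisection has linear (order 1) convergence; the error is halved each step.

(b) Error bound = (b-a)/2^n = (8 - 0)/2^{20}
    = 8/2^{20}

(a) 1 (linear); (b) error ≤ 7.63e-06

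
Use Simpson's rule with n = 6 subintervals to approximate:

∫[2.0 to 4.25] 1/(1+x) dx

f(x) = 1/(1+x)
a = 2.0, b = 4.25, n = 6
h = (b - a)/n = 0.375000

Simpson's rule: (h/3)[f(x₀) + 4f(x₁) + 2f(x₂) + ... + f(xₙ)]

x_0 = 2.0000, f(x_0) = 0.333333, coefficient = 1
x_1 = 2.3750, f(x_1) = 0.296296, coefficient = 4
x_2 = 2.7500, f(x_2) = 0.266667, coefficient = 2
x_3 = 3.1250, f(x_3) = 0.242424, coefficient = 4
x_4 = 3.5000, f(x_4) = 0.222222, coefficient = 2
x_5 = 3.8750, f(x_5) = 0.205128, coefficient = 4
x_6 = 4.2500, f(x_6) = 0.190476, coefficient = 1

I ≈ (0.375000/3) × 4.476982 = 0.559623
Exact value: 0.559616
Error: 0.000007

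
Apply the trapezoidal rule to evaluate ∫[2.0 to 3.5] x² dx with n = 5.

f(x) = x²
a = 2.0, b = 3.5, n = 5
h = (b - a)/n = 0.300000

Trapezoidal rule: (h/2)[f(x₀) + 2f(x₁) + 2f(x₂) + ... + f(xₙ)]

x_0 = 2.0000, f(x_0) = 4.000000, coefficient = 1
x_1 = 2.3000, f(x_1) = 5.290000, coefficient = 2
x_2 = 2.6000, f(x_2) = 6.760000, coefficient = 2
x_3 = 2.9000, f(x_3) = 8.410000, coefficient = 2
x_4 = 3.2000, f(x_4) = 10.240000, coefficient = 2
x_5 = 3.5000, f(x_5) = 12.250000, coefficient = 1

I ≈ (0.300000/2) × 77.650000 = 11.647500
Exact value: 11.625000
Error: 0.022500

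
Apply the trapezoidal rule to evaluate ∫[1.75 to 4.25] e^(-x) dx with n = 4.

f(x) = e^(-x)
a = 1.75, b = 4.25, n = 4
h = (b - a)/n = 0.625000

Trapezoidal rule: (h/2)[f(x₀) + 2f(x₁) + 2f(x₂) + ... + f(xₙ)]

x_0 = 1.7500, f(x_0) = 0.173774, coefficient = 1
x_1 = 2.3750, f(x_1) = 0.093014, coefficient = 2
x_2 = 3.0000, f(x_2) = 0.049787, coefficient = 2
x_3 = 3.6250, f(x_3) = 0.026649, coefficient = 2
x_4 = 4.2500, f(x_4) = 0.014264, coefficient = 1

I ≈ (0.625000/2) × 0.526939 = 0.164669
Exact value: 0.159510
Error: 0.005159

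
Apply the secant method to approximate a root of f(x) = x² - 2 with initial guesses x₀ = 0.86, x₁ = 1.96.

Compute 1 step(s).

f(x) = x² - 2
x₀ = 0.86, x₁ = 1.96

Secant formula: x_{n+1} = x_n - f(x_n)(x_n - x_{n-1})/(f(x_n) - f(x_{n-1}))

Iteration 1:
  f(0.860000) = -1.260400
  f(1.960000) = 1.841600
  x_2 = 1.960000 - 1.841600×(1.960000 - 0.860000)/(1.841600 - (-1.260400))
       = 1.306950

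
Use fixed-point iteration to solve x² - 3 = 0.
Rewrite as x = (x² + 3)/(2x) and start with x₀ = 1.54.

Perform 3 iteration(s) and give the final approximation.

Equation: x² - 3 = 0
Fixed-point form: x = (x² + 3)/(2x)
x₀ = 1.54

x_1 = g(1.540000) = 1.744026
x_2 = g(1.744026) = 1.732092
x_3 = g(1.732092) = 1.732051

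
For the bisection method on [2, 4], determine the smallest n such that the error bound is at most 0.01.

We need (b-a)/2^n ≤ 0.01
(4 - 2)/2^n ≤ 0.01
2/2^n ≤ 0.01
2^n ≥ 200
n ≥ log₂(200) = 7.64
n ≥ 8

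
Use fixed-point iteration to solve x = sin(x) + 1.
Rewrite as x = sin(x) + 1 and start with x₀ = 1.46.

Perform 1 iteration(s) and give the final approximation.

Equation: x = sin(x) + 1
Fixed-point form: x = sin(x) + 1
x₀ = 1.46

x_1 = g(1.460000) = 1.993868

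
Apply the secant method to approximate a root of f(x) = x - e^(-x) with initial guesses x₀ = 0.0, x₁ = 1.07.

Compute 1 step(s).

f(x) = x - e^(-x)
x₀ = 0.0, x₁ = 1.07

Secant formula: x_{n+1} = x_n - f(x_n)(x_n - x_{n-1})/(f(x_n) - f(x_{n-1}))

Iteration 1:
  f(0.000000) = -1.000000
  f(1.070000) = 0.726991
  x_2 = 1.070000 - 0.726991×(1.070000 - 0.000000)/(0.726991 - (-1.000000))
       = 0.619575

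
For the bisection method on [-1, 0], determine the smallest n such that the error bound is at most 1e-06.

We need (b-a)/2^n ≤ 1e-06
(0 - (-1))/2^n ≤ 1e-06
1/2^n ≤ 1e-06
2^n ≥ 1000000
n ≥ log₂(1000000) = 19.93
n ≥ 20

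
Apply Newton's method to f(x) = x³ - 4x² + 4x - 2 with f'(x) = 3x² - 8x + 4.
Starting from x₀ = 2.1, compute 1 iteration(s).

f(x) = x³ - 4x² + 4x - 2
f'(x) = 3x² - 8x + 4
x₀ = 2.1

Newton-Raphson formula: x_{n+1} = x_n - f(x_n)/f'(x_n)

Iteration 1:
  f(2.100000) = -1.979000
  f'(2.100000) = 0.430000
  x_1 = 2.100000 - (-1.979000)/0.430000 = 6.702326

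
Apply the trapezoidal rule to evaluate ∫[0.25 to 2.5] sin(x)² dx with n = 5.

f(x) = sin(x)²
a = 0.25, b = 2.5, n = 5
h = (b - a)/n = 0.450000

Trapezoidal rule: (h/2)[f(x₀) + 2f(x₁) + 2f(x₂) + ... + f(xₙ)]

x_0 = 0.2500, f(x_0) = 0.061209, coefficient = 1
x_1 = 0.7000, f(x_1) = 0.415016, coefficient = 2
x_2 = 1.1500, f(x_2) = 0.833138, coefficient = 2
x_3 = 1.6000, f(x_3) = 0.999147, coefficient = 2
x_4 = 2.0500, f(x_4) = 0.787412, coefficient = 2
x_5 = 2.5000, f(x_5) = 0.358169, coefficient = 1

I ≈ (0.450000/2) × 6.488805 = 1.459981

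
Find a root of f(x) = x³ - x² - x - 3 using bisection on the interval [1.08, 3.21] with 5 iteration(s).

f(x) = x³ - x² - x - 3
Initial interval: [1.08, 3.21]

Iteration 1:
  c_1 = (1.080000 + 3.210000)/2 = 2.145000
  f(c_1) = f(2.145000) = 0.123174
  f(a) × f(c) < 0, new interval: [1.080000, 2.145000]
Iteration 2:
  c_2 = (1.080000 + 2.145000)/2 = 1.612500
  f(c_2) = f(1.612500) = -3.019904
  f(a) × f(c) ≥ 0, new interval: [1.612500, 2.145000]
Iteration 3:
  c_3 = (1.612500 + 2.145000)/2 = 1.878750
  f(c_3) = f(1.878750) = -1.777025
  f(a) × f(c) ≥ 0, new interval: [1.878750, 2.145000]
Iteration 4:
  c_4 = (1.878750 + 2.145000)/2 = 2.011875
  f(c_4) = f(2.011875) = -0.916168
  f(a) × f(c) ≥ 0, new interval: [2.011875, 2.145000]
Iteration 5:
  c_5 = (2.011875 + 2.145000)/2 = 2.078437
  f(c_5) = f(2.078437) = -0.419693
  f(a) × f(c) ≥ 0, new interval: [2.078437, 2.145000]

After 5 iteration(s), the approximation is c_5 = 2.078437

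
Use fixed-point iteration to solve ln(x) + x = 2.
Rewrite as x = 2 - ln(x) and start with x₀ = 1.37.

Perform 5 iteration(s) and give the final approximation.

Equation: ln(x) + x = 2
Fixed-point form: x = 2 - ln(x)
x₀ = 1.37

x_1 = g(1.370000) = 1.685189
x_2 = g(1.685189) = 1.478122
x_3 = g(1.478122) = 1.609228
x_4 = g(1.609228) = 1.524246
x_5 = g(1.524246) = 1.578500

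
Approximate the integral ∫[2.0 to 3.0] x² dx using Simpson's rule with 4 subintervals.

f(x) = x²
a = 2.0, b = 3.0, n = 4
h = (b - a)/n = 0.250000

Simpson's rule: (h/3)[f(x₀) + 4f(x₁) + 2f(x₂) + ... + f(xₙ)]

x_0 = 2.0000, f(x_0) = 4.000000, coefficient = 1
x_1 = 2.2500, f(x_1) = 5.062500, coefficient = 4
x_2 = 2.5000, f(x_2) = 6.250000, coefficient = 2
x_3 = 2.7500, f(x_3) = 7.562500, coefficient = 4
x_4 = 3.0000, f(x_4) = 9.000000, coefficient = 1

I ≈ (0.250000/3) × 76.000000 = 6.333333
Exact value: 6.333333
Error: 0.000000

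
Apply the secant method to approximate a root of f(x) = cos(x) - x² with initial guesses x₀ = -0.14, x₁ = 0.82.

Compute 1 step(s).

f(x) = cos(x) - x²
x₀ = -0.14, x₁ = 0.82

Secant formula: x_{n+1} = x_n - f(x_n)(x_n - x_{n-1})/(f(x_n) - f(x_{n-1}))

Iteration 1:
  f(-0.140000) = 0.970616
  f(0.820000) = 0.009821
  x_2 = 0.820000 - 0.009821×(0.820000 - (-0.140000))/(0.009821 - 0.970616)
       = 0.829813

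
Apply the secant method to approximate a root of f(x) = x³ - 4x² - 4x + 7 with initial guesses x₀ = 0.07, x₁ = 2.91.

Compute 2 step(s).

f(x) = x³ - 4x² - 4x + 7
x₀ = 0.07, x₁ = 2.91

Secant formula: x_{n+1} = x_n - f(x_n)(x_n - x_{n-1})/(f(x_n) - f(x_{n-1}))

Iteration 1:
  f(0.070000) = 6.700743
  f(2.910000) = -13.870229
  x_2 = 2.910000 - (-13.870229)×(2.910000 - 0.070000)/(-13.870229 - 6.700743)
       = 0.995095
Iteration 2:
  f(2.910000) = -13.870229
  f(0.995095) = 0.044118
  x_3 = 0.995095 - 0.044118×(0.995095 - 2.910000)/(0.044118 - (-13.870229))
       = 1.001167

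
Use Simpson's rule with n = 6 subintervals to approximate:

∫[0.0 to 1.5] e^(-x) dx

f(x) = e^(-x)
a = 0.0, b = 1.5, n = 6
h = (b - a)/n = 0.250000

Simpson's rule: (h/3)[f(x₀) + 4f(x₁) + 2f(x₂) + ... + f(xₙ)]

x_0 = 0.0000, f(x_0) = 1.000000, coefficient = 1
x_1 = 0.2500, f(x_1) = 0.778801, coefficient = 4
x_2 = 0.5000, f(x_2) = 0.606531, coefficient = 2
x_3 = 0.7500, f(x_3) = 0.472367, coefficient = 4
x_4 = 1.0000, f(x_4) = 0.367879, coefficient = 2
x_5 = 1.2500, f(x_5) = 0.286505, coefficient = 4
x_6 = 1.5000, f(x_6) = 0.223130, coefficient = 1

I ≈ (0.250000/3) × 9.322639 = 0.776887
Exact value: 0.776870
Error: 0.000017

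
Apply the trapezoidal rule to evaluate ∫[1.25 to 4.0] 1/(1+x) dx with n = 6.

f(x) = 1/(1+x)
a = 1.25, b = 4.0, n = 6
h = (b - a)/n = 0.458333

Trapezoidal rule: (h/2)[f(x₀) + 2f(x₁) + 2f(x₂) + ... + f(xₙ)]

x_0 = 1.2500, f(x_0) = 0.444444, coefficient = 1
x_1 = 1.7083, f(x_1) = 0.369231, coefficient = 2
x_2 = 2.1667, f(x_2) = 0.315789, coefficient = 2
x_3 = 2.6250, f(x_3) = 0.275862, coefficient = 2
x_4 = 3.0833, f(x_4) = 0.244898, coefficient = 2
x_5 = 3.5417, f(x_5) = 0.220183, coefficient = 2
x_6 = 4.0000, f(x_6) = 0.200000, coefficient = 1

I ≈ (0.458333/2) × 3.496372 = 0.801252
Exact value: 0.798508
Error: 0.002744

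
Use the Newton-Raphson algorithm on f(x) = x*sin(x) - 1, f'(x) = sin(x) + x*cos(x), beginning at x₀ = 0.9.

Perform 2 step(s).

f(x) = x*sin(x) - 1
f'(x) = sin(x) + x*cos(x)
x₀ = 0.9

Newton-Raphson formula: x_{n+1} = x_n - f(x_n)/f'(x_n)

Iteration 1:
  f(0.900000) = -0.295006
  f'(0.900000) = 1.342776
  x_1 = 0.900000 - (-0.295006)/1.342776 = 1.119698
Iteration 2:
  f(1.119698) = 0.007694
  f'(1.119698) = 1.388106
  x_2 = 1.119698 - 0.007694/1.388106 = 1.114156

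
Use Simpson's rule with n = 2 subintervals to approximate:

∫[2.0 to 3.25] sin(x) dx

f(x) = sin(x)
a = 2.0, b = 3.25, n = 2
h = (b - a)/n = 0.625000

Simpson's rule: (h/3)[f(x₀) + 4f(x₁) + 2f(x₂) + ... + f(xₙ)]

x_0 = 2.0000, f(x_0) = 0.909297, coefficient = 1
x_1 = 2.6250, f(x_1) = 0.493920, coefficient = 4
x_2 = 3.2500, f(x_2) = -0.108195, coefficient = 1

I ≈ (0.625000/3) × 2.776783 = 0.578497
Exact value: 0.577983
Error: 0.000514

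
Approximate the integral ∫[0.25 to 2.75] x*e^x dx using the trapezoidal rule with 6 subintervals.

f(x) = x*e^x
a = 0.25, b = 2.75, n = 6
h = (b - a)/n = 0.416667

Trapezoidal rule: (h/2)[f(x₀) + 2f(x₁) + 2f(x₂) + ... + f(xₙ)]

x_0 = 0.2500, f(x_0) = 0.321006, coefficient = 1
x_1 = 0.6667, f(x_1) = 1.298489, coefficient = 2
x_2 = 1.0833, f(x_2) = 3.200721, coefficient = 2
x_3 = 1.5000, f(x_3) = 6.722534, coefficient = 2
x_4 = 1.9167, f(x_4) = 13.029998, coefficient = 2
x_5 = 2.3333, f(x_5) = 24.061937, coefficient = 2
x_6 = 2.7500, f(x_6) = 43.017238, coefficient = 1

I ≈ (0.416667/2) × 139.965600 = 29.159500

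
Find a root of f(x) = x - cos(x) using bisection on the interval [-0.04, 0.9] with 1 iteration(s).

f(x) = x - cos(x)
Initial interval: [-0.04, 0.9]

Iteration 1:
  c_1 = (-0.040000 + 0.900000)/2 = 0.430000
  f(c_1) = f(0.430000) = -0.478966
  f(a) × f(c) ≥ 0, new interval: [0.430000, 0.900000]

After 1 iteration(s), the approximation is c_1 = 0.430000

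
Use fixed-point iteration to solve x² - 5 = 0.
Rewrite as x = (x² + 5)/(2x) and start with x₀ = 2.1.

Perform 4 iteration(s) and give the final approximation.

Equation: x² - 5 = 0
Fixed-point form: x = (x² + 5)/(2x)
x₀ = 2.1

x_1 = g(2.100000) = 2.240476
x_2 = g(2.240476) = 2.236072
x_3 = g(2.236072) = 2.236068
x_4 = g(2.236068) = 2.236068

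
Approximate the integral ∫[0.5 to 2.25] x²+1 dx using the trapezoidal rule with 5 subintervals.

f(x) = x²+1
a = 0.5, b = 2.25, n = 5
h = (b - a)/n = 0.350000

Trapezoidal rule: (h/2)[f(x₀) + 2f(x₁) + 2f(x₂) + ... + f(xₙ)]

x_0 = 0.5000, f(x_0) = 1.250000, coefficient = 1
x_1 = 0.8500, f(x_1) = 1.722500, coefficient = 2
x_2 = 1.2000, f(x_2) = 2.440000, coefficient = 2
x_3 = 1.5500, f(x_3) = 3.402500, coefficient = 2
x_4 = 1.9000, f(x_4) = 4.610000, coefficient = 2
x_5 = 2.2500, f(x_5) = 6.062500, coefficient = 1

I ≈ (0.350000/2) × 31.662500 = 5.540937
Exact value: 5.505208
Error: 0.035729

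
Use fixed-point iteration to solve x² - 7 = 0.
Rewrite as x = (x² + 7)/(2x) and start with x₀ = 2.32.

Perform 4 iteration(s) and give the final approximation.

Equation: x² - 7 = 0
Fixed-point form: x = (x² + 7)/(2x)
x₀ = 2.32

x_1 = g(2.320000) = 2.668621
x_2 = g(2.668621) = 2.645849
x_3 = g(2.645849) = 2.645751
x_4 = g(2.645751) = 2.645751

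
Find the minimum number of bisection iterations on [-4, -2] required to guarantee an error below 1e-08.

We need (b-a)/2^n ≤ 1e-08
(-2 - (-4))/2^n ≤ 1e-08
2/2^n ≤ 1e-08
2^n ≥ 200000000
n ≥ log₂(200000000) = 27.58
n ≥ 28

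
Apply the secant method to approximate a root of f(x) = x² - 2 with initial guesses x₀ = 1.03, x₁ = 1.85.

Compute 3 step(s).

f(x) = x² - 2
x₀ = 1.03, x₁ = 1.85

Secant formula: x_{n+1} = x_n - f(x_n)(x_n - x_{n-1})/(f(x_n) - f(x_{n-1}))

Iteration 1:
  f(1.030000) = -0.939100
  f(1.850000) = 1.422500
  x_2 = 1.850000 - 1.422500×(1.850000 - 1.030000)/(1.422500 - (-0.939100))
       = 1.356076
Iteration 2:
  f(1.850000) = 1.422500
  f(1.356076) = -0.161057
  x_3 = 1.356076 - (-0.161057)×(1.356076 - 1.850000)/(-0.161057 - 1.422500)
       = 1.406311
Iteration 3:
  f(1.356076) = -0.161057
  f(1.406311) = -0.022289
  x_4 = 1.406311 - (-0.022289)×(1.406311 - 1.356076)/(-0.022289 - (-0.161057))
       = 1.414380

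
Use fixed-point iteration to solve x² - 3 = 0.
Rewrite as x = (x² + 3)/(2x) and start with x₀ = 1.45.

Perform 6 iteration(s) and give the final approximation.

Equation: x² - 3 = 0
Fixed-point form: x = (x² + 3)/(2x)
x₀ = 1.45

x_1 = g(1.450000) = 1.759483
x_2 = g(1.759483) = 1.732265
x_3 = g(1.732265) = 1.732051
x_4 = g(1.732051) = 1.732051
x_5 = g(1.732051) = 1.732051
x_6 = g(1.732051) = 1.732051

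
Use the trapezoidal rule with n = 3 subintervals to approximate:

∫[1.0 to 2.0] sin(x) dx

f(x) = sin(x)
a = 1.0, b = 2.0, n = 3
h = (b - a)/n = 0.333333

Trapezoidal rule: (h/2)[f(x₀) + 2f(x₁) + 2f(x₂) + ... + f(xₙ)]

x_0 = 1.0000, f(x_0) = 0.841471, coefficient = 1
x_1 = 1.3333, f(x_1) = 0.971938, coefficient = 2
x_2 = 1.6667, f(x_2) = 0.995408, coefficient = 2
x_3 = 2.0000, f(x_3) = 0.909297, coefficient = 1

I ≈ (0.333333/2) × 5.685460 = 0.947577
Exact value: 0.956449
Error: 0.008872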